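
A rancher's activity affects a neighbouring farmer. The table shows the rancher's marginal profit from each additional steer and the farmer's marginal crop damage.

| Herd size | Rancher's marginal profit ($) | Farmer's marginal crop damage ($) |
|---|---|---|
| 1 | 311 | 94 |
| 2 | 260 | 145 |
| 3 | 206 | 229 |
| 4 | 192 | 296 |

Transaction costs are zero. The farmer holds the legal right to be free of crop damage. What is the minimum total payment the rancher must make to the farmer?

Efficient level: marginal profit ≥ marginal crop damage through level 2, so k* = 2.
With the farmer holding the right, the rancher must at least compensate total damage at k*: 94 + 145 = 239.

$239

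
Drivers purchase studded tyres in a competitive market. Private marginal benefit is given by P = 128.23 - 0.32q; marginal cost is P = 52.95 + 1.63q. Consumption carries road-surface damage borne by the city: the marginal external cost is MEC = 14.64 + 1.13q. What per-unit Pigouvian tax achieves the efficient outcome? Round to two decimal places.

Social marginal benefit = demand − MEC = 113.59 - 1.45q.
Set SMB = MC: 113.59 - 1.45q = 52.95 + 1.63q → q* = 19.6883.
The Pigouvian tax equals MEC at q*: 14.64 + 1.13×19.6883 = 36.8878.

tax = 36.89 per unit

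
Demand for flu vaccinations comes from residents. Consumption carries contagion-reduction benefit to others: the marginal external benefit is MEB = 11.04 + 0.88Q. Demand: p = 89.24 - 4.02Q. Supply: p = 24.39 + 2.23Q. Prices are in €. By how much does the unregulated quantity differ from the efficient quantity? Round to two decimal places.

Market equilibrium (private): 24.39 + 2.23Q = 89.24 - 4.02Q → Q_m = 10.3760.
Social marginal benefit = demand + MEB = 100.28 - 3.14Q.
Set SMB = MC: 100.28 - 3.14Q = 24.39 + 2.23Q → Q* = 14.1322.
Gap = |10.3760 − 14.1322| = 3.7562.

3.76 units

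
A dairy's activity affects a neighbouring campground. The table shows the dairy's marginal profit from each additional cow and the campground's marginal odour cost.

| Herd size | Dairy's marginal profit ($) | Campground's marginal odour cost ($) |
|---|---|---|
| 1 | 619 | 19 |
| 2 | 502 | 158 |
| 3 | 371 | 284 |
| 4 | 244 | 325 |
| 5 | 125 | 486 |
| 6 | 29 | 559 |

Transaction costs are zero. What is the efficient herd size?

3

Bargaining reaches the level where marginal profit last exceeds marginal odour cost.
That holds through level 3 (371 ≥ 284) but not at 4 (244 < 325).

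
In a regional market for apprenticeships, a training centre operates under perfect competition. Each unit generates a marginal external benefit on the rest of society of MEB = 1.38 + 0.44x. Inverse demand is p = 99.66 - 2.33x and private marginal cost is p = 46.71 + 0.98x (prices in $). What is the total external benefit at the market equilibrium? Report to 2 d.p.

Market equilibrium (private): 46.71 + 0.98x = 99.66 - 2.33x → x_m = 15.9970.
Total external benefit = ∫₀^{x_m} (1.38 + 0.44x) dx = 1.38×15.9970 + ½×0.44×15.9970² = 78.3747.

$78.37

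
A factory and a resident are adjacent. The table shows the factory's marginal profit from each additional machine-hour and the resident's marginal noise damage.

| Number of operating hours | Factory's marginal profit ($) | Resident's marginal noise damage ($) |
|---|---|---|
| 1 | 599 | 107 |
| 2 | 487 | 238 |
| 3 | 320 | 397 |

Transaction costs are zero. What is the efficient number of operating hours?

2

Bargaining reaches the level where marginal profit last exceeds marginal noise damage.
That holds through level 2 (487 ≥ 238) but not at 3 (320 < 397).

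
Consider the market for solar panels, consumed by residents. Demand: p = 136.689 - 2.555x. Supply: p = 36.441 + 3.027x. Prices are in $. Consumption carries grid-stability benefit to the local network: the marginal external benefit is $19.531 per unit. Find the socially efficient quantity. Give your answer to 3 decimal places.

x* = 21.458

Social marginal benefit = demand + MEB = 156.220 - 2.555x.
Set SMB = MC: 156.220 - 2.555x = 36.441 + 3.027x → x* = 21.4581.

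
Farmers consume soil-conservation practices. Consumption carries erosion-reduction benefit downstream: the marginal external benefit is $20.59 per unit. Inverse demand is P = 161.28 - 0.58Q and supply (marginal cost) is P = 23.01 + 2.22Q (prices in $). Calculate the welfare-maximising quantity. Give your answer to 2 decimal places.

Social marginal benefit = demand + MEB = 181.87 - 0.58Q.
Set SMB = MC: 181.87 - 0.58Q = 23.01 + 2.22Q → Q* = 56.7357.

Q* = 56.74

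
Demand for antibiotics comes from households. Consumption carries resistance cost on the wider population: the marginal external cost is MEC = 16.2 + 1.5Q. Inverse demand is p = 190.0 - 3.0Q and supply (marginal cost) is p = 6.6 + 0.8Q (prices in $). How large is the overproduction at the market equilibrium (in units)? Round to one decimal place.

16.7 units

Market equilibrium (private): 6.6 + 0.8Q = 190.0 - 3.0Q → Q_m = 48.2632.
Social marginal benefit = demand − MEC = 173.8 - 4.5Q.
Set SMB = MC: 173.8 - 4.5Q = 6.6 + 0.8Q → Q* = 31.5472.
Gap = |48.2632 − 31.5472| = 16.7160.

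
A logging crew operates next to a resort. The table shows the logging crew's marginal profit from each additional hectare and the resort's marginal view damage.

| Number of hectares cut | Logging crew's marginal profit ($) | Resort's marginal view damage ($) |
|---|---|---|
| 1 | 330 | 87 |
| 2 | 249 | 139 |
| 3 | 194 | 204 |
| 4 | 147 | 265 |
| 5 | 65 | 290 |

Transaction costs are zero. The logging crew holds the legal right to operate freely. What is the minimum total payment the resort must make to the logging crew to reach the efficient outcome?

Left alone the logging crew would choose level 5 (marginal profit stays positive).
Efficient level: k* = 2 (marginal profit ≥ marginal view damage through 2).
The resort must at least cover the logging crew's forgone profit from cutting 5→2: 194 + 147 + 65 = 406.

$406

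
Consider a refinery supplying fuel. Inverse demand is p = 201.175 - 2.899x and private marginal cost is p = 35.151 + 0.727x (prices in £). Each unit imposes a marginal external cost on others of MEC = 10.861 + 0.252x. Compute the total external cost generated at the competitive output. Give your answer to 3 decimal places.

Market equilibrium (private): 35.151 + 0.727x = 201.175 - 2.899x → x_m = 45.7871.
Total external cost = ∫₀^{x_m} (10.861 + 0.252x) dx = 10.861×45.7871 + ½×0.252×45.7871² = 761.4475.

£761.447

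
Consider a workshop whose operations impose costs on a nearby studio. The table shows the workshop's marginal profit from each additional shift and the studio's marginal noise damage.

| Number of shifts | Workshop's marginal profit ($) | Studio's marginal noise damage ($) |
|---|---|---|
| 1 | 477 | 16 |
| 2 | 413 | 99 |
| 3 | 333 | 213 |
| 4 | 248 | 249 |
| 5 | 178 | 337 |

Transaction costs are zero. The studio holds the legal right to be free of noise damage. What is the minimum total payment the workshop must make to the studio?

$328

Efficient level: marginal profit ≥ marginal noise damage through level 3, so k* = 3.
With the studio holding the right, the workshop must at least compensate total damage at k*: 16 + 99 + 213 = 328.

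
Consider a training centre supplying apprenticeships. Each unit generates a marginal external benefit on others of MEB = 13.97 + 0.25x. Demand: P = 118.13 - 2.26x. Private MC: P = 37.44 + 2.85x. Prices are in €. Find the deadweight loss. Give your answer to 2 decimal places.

DWL = €33.03

Market equilibrium (private): 37.44 + 2.85x = 118.13 - 2.26x → x_m = 15.7906.
Social marginal cost = private MC − MEB = 23.47 + 2.60x.
Set SMC = demand: 23.47 + 2.60x = 118.13 - 2.26x → x* = 19.4774.
Height of the DWL triangle at x_m is demand(x_m) − SMC(x_m) = MEB(x_m) = 17.9177.
DWL = ½ × 3.6868 × 17.9177 = 33.0295.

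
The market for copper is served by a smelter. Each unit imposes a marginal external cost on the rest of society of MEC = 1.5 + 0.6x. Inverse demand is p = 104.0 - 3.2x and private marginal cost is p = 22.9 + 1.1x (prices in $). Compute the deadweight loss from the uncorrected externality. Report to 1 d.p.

DWL = $16.8

Market equilibrium (private): 22.9 + 1.1x = 104.0 - 3.2x → x_m = 18.8605.
Social marginal cost = private MC + MEC = 24.4 + 1.7x.
Set SMC = demand: 24.4 + 1.7x = 104.0 - 3.2x → x* = 16.2449.
Between x* and x_m the wedge SMC − demand runs linearly from 0 to MEC(x_m), so the loss is a triangle.
DWL = ½ × 2.6156 × 12.8163 = 16.7612.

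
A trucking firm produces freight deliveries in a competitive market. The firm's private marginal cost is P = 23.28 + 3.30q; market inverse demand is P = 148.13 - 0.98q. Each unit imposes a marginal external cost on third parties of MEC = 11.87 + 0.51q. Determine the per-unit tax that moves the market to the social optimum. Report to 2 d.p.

tax = 23.90 per unit

Social marginal cost = private MC + MEC = 35.15 + 3.81q.
Set SMC = demand: 35.15 + 3.81q = 148.13 - 0.98q → q* = 23.5866.
The Pigouvian tax equals MEC at q*: 11.87 + 0.51×23.5866 = 23.8992.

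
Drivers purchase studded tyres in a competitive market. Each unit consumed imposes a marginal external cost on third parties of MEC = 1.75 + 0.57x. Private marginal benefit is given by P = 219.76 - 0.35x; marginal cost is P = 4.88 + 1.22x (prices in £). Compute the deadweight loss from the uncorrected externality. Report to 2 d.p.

DWL = £1486.51

Market equilibrium (private): 4.88 + 1.22x = 219.76 - 0.35x → x_m = 136.8662.
Social marginal benefit = demand − MEC = 218.01 - 0.92x.
Set SMB = MC: 218.01 - 0.92x = 4.88 + 1.22x → x* = 99.5935.
The loss is the area between SMB and MC from x* to x_m; with linear curves that's a triangle of height MEC(x_m).
DWL = ½ × 37.2727 × 79.7638 = 1486.5061.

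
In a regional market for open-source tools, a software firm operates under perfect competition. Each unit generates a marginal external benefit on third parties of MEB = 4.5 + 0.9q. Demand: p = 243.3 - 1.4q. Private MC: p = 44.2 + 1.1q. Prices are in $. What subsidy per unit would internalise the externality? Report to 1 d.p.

Social marginal cost = private MC − MEB = 39.7 + 0.2q.
Set SMC = demand: 39.7 + 0.2q = 243.3 - 1.4q → q* = 127.2500.
The Pigouvian subsidy equals MEB at q*: 4.5 + 0.9×127.2500 = 119.0250.

subsidy = $119.0 per unit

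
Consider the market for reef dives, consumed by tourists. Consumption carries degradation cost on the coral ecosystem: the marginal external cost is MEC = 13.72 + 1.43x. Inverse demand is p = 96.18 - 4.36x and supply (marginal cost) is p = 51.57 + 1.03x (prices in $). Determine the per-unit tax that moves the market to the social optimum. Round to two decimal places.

tax = $20.20 per unit

Social marginal benefit = demand − MEC = 82.46 - 5.79x.
Set SMB = MC: 82.46 - 5.79x = 51.57 + 1.03x → x* = 4.5293.
The Pigouvian tax equals MEC at x*: 13.72 + 1.43×4.5293 = 20.1969.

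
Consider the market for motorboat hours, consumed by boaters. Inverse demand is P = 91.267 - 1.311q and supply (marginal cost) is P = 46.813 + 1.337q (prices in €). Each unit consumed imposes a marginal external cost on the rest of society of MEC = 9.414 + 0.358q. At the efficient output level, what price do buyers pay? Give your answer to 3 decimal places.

Social marginal benefit = demand − MEC = 81.853 - 1.669q.
Set SMB = MC: 81.853 - 1.669q = 46.813 + 1.337q → q* = 11.6567.
Consumer price on the demand curve at q*: 91.267 − 1.311×11.6567 = 75.9851.

P = €75.985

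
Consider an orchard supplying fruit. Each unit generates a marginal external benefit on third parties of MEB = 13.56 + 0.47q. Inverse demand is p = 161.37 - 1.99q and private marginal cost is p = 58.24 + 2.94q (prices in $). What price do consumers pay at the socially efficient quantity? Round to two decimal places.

Social marginal cost = private MC − MEB = 44.68 + 2.47q.
Set SMC = demand: 44.68 + 2.47q = 161.37 - 1.99q → q* = 26.1637.
Consumer price on the demand curve at q*: 161.37 − 1.99×26.1637 = 109.3042.

P = $109.30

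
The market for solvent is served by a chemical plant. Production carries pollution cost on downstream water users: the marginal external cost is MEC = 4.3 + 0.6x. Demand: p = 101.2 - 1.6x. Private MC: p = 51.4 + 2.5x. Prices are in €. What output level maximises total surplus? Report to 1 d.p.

Social marginal cost = private MC + MEC = 55.7 + 3.1x.
Set SMC = demand: 55.7 + 3.1x = 101.2 - 1.6x → x* = 9.6809.

x* = 9.7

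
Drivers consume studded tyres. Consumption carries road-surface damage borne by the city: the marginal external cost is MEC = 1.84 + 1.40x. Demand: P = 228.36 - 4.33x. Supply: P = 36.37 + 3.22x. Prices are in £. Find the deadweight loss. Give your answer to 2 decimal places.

DWL = £78.31

Market equilibrium (private): 36.37 + 3.22x = 228.36 - 4.33x → x_m = 25.4291.
Social marginal benefit = demand − MEC = 226.52 - 5.73x.
Set SMB = MC: 226.52 - 5.73x = 36.37 + 3.22x → x* = 21.2458.
The welfare-loss triangle has base |x_m − x*| and height MEC(x_m) (the vertical gap between SMB and MC is zero at x* and MEC at x_m).
DWL = ½ × 4.1833 × 37.4408 = 78.3130.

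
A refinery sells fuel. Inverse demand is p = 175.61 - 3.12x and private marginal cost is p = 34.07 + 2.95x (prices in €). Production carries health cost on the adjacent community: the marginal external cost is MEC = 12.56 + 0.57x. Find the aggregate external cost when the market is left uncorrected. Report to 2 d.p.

Market equilibrium (private): 34.07 + 2.95x = 175.61 - 3.12x → x_m = 23.3180.
Total external cost = ∫₀^{x_m} (12.56 + 0.57x) dx = 12.56×23.3180 + ½×0.57×23.3180² = 447.8369.

€447.84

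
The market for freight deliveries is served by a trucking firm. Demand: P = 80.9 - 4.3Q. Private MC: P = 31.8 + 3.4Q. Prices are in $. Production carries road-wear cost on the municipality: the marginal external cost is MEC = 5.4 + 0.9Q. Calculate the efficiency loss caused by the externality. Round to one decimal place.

DWL = $7.2

Market equilibrium (private): 31.8 + 3.4Q = 80.9 - 4.3Q → Q_m = 6.3766.
Social marginal cost = private MC + MEC = 37.2 + 4.3Q.
Set SMC = demand: 37.2 + 4.3Q = 80.9 - 4.3Q → Q* = 5.0814.
Between Q* and Q_m the wedge SMC − demand runs linearly from 0 to MEC(Q_m), so the loss is a triangle.
DWL = ½ × 1.2952 × 11.1390 = 7.2136.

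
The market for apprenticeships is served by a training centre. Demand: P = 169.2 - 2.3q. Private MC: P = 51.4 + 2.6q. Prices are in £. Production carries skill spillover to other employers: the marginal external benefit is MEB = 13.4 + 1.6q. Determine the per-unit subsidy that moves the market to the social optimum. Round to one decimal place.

subsidy = £77.0 per unit

Social marginal cost = private MC − MEB = 38.0 + q.
Set SMC = demand: 38.0 + q = 169.2 - 2.3q → q* = 39.7576.
The Pigouvian subsidy equals MEB at q*: 13.4 + 1.6×39.7576 = 77.0122.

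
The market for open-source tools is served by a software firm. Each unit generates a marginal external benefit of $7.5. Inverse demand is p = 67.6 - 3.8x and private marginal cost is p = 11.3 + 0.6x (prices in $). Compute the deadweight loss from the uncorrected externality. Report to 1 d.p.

DWL = $6.4

Market equilibrium (private): 11.3 + 0.6x = 67.6 - 3.8x → x_m = 12.7955.
Social marginal cost = private MC − MEB = 3.8 + 0.6x.
Set SMC = demand: 3.8 + 0.6x = 67.6 - 3.8x → x* = 14.5000.
Between x* and x_m the wedge demand − SMC runs linearly from 0 to MEB(x_m), so the loss is a triangle.
DWL = ½ × 1.7045 × 7.5000 = 6.3919.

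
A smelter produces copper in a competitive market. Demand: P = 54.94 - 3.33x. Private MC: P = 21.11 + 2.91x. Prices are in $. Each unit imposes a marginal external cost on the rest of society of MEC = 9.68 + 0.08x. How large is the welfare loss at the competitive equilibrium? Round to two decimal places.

Market equilibrium (private): 21.11 + 2.91x = 54.94 - 3.33x → x_m = 5.4215.
Social marginal cost = private MC + MEC = 30.79 + 2.99x.
Set SMC = demand: 30.79 + 2.99x = 54.94 - 3.33x → x* = 3.8212.
Between x* and x_m the wedge SMC − demand runs linearly from 0 to MEC(x_m), so the loss is a triangle.
DWL = ½ × 1.6003 × 10.1137 = 8.0925.

DWL = $8.09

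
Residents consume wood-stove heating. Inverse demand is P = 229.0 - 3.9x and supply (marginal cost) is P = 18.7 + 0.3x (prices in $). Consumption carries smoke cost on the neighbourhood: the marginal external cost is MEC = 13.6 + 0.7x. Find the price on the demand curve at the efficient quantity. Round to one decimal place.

Social marginal benefit = demand − MEC = 215.4 - 4.6x.
Set SMB = MC: 215.4 - 4.6x = 18.7 + 0.3x → x* = 40.1429.
Consumer price on the demand curve at x*: 229.0 − 3.9×40.1429 = 72.4427.

P = $72.4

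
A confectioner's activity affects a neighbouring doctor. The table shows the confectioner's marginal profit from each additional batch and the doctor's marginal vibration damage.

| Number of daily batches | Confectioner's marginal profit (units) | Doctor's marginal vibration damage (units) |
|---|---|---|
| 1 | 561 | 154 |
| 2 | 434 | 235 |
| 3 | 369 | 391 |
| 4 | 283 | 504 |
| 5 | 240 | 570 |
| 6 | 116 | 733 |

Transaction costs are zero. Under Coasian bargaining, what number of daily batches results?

2

Bargaining reaches the level where marginal profit last exceeds marginal vibration damage.
That holds through level 2 (434 ≥ 235) but not at 3 (369 < 391).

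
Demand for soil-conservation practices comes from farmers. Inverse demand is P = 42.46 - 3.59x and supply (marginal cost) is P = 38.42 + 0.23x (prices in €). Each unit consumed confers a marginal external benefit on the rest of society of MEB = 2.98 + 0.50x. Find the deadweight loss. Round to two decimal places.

DWL = €1.85

Market equilibrium (private): 38.42 + 0.23x = 42.46 - 3.59x → x_m = 1.0576.
Social marginal benefit = demand + MEB = 45.44 - 3.09x.
Set SMB = MC: 45.44 - 3.09x = 38.42 + 0.23x → x* = 2.1145.
The welfare-loss triangle has base |x_m − x*| and height MEB(x_m) (the vertical gap between SMB and MC is zero at x* and MEB at x_m).
DWL = ½ × 1.0569 × 3.5088 = 1.8542.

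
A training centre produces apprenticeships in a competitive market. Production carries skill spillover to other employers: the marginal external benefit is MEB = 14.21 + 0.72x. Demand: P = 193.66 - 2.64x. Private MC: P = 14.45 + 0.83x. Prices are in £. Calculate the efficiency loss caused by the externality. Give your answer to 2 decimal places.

Market equilibrium (private): 14.45 + 0.83x = 193.66 - 2.64x → x_m = 51.6455.
Social marginal cost = private MC − MEB = 0.24 + 0.11x.
Set SMC = demand: 0.24 + 0.11x = 193.66 - 2.64x → x* = 70.3345.
Height of the DWL triangle at x_m is demand(x_m) − SMC(x_m) = MEB(x_m) = 51.3948.
DWL = ½ × 18.6890 × 51.3948 = 480.2587.

DWL = £480.26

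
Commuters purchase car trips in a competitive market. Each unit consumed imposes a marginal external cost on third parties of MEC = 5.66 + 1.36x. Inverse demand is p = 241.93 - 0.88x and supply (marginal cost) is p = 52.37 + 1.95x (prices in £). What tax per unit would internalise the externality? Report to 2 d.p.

Social marginal benefit = demand − MEC = 236.27 - 2.24x.
Set SMB = MC: 236.27 - 2.24x = 52.37 + 1.95x → x* = 43.8902.
The Pigouvian tax equals MEC at x*: 5.66 + 1.36×43.8902 = 65.3507.

tax = £65.35 per unit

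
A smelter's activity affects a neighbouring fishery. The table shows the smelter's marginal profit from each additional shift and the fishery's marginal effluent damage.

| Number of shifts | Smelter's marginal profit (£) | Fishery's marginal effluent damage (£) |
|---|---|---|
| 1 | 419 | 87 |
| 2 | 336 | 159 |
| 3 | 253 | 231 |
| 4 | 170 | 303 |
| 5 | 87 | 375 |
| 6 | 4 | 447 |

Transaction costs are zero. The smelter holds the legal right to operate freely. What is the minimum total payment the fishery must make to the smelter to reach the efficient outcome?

Left alone the smelter would choose level 6 (marginal profit stays positive).
Efficient level: k* = 3 (marginal profit ≥ marginal effluent damage through 3).
The fishery must at least cover the smelter's forgone profit from cutting 6→3: 170 + 87 + 4 = 261.

£261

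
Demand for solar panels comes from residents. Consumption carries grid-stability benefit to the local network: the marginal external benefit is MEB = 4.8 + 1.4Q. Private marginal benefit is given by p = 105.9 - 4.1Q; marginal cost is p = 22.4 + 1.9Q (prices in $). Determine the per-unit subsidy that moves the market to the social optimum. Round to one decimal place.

Social marginal benefit = demand + MEB = 110.7 - 2.7Q.
Set SMB = MC: 110.7 - 2.7Q = 22.4 + 1.9Q → Q* = 19.1957.
The Pigouvian subsidy equals MEB at Q*: 4.8 + 1.4×19.1957 = 31.6740.

subsidy = $31.7 per unit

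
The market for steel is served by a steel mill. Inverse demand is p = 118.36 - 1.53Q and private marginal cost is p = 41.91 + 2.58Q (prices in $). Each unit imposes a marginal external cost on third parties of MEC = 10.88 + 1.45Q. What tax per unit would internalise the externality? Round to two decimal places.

tax = $27.98 per unit

Social marginal cost = private MC + MEC = 52.79 + 4.03Q.
Set SMC = demand: 52.79 + 4.03Q = 118.36 - 1.53Q → Q* = 11.7932.
The Pigouvian tax equals MEC at Q*: 10.88 + 1.45×11.7932 = 27.9801.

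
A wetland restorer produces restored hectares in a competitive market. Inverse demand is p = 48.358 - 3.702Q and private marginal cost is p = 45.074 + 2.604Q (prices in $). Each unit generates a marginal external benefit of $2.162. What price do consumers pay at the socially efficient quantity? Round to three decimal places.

Social marginal cost = private MC − MEB = 42.912 + 2.604Q.
Set SMC = demand: 42.912 + 2.604Q = 48.358 - 3.702Q → Q* = 0.8636.
Consumer price on the demand curve at Q*: 48.358 − 3.702×0.8636 = 45.1610.

P = $45.161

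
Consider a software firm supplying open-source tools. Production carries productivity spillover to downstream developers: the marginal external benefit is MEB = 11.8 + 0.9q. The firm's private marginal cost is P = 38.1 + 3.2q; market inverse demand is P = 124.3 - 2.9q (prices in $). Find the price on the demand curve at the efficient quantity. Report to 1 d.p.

Social marginal cost = private MC − MEB = 26.3 + 2.3q.
Set SMC = demand: 26.3 + 2.3q = 124.3 - 2.9q → q* = 18.8462.
Consumer price on the demand curve at q*: 124.3 − 2.9×18.8462 = 69.6460.

P = $69.6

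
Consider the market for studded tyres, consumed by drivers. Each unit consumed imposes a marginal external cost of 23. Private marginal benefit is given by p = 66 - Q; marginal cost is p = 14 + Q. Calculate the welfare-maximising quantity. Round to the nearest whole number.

Q* = 15

Social marginal benefit = demand − MEC = 43 - Q.
Set SMB = MC: 43 - Q = 14 + Q → Q* = 14.5000.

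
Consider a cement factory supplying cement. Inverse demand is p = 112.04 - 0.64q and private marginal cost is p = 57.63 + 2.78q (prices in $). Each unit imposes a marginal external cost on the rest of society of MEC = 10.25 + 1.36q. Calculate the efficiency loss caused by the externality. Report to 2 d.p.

DWL = $106.36

Market equilibrium (private): 57.63 + 2.78q = 112.04 - 0.64q → q_m = 15.9094.
Social marginal cost = private MC + MEC = 67.88 + 4.14q.
Set SMC = demand: 67.88 + 4.14q = 112.04 - 0.64q → q* = 9.2385.
The loss is the area between SMC and demand from q* to q_m; with linear curves that's a triangle of height MEC(q_m).
DWL = ½ × 6.6709 × 31.8867 = 106.3565.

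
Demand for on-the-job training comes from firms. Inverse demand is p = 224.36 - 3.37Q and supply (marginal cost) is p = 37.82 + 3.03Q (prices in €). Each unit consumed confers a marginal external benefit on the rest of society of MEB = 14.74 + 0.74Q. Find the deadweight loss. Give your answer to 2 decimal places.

Market equilibrium (private): 37.82 + 3.03Q = 224.36 - 3.37Q → Q_m = 29.1469.
Social marginal benefit = demand + MEB = 239.10 - 2.63Q.
Set SMB = MC: 239.10 - 2.63Q = 37.82 + 3.03Q → Q* = 35.5618.
The loss is the area between SMB and MC from Q* to Q_m; with linear curves that's a triangle of height MEB(Q_m).
DWL = ½ × 6.4149 × 36.3087 = 116.4583.

DWL = €116.46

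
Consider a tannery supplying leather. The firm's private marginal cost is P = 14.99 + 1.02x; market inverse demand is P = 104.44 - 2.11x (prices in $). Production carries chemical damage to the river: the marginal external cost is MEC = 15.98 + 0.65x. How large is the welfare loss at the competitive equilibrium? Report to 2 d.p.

Market equilibrium (private): 14.99 + 1.02x = 104.44 - 2.11x → x_m = 28.5783.
Social marginal cost = private MC + MEC = 30.97 + 1.67x.
Set SMC = demand: 30.97 + 1.67x = 104.44 - 2.11x → x* = 19.4365.
Between x* and x_m the wedge SMC − demand runs linearly from 0 to MEC(x_m), so the loss is a triangle.
DWL = ½ × 9.1418 × 34.5559 = 157.9516.

DWL = $157.95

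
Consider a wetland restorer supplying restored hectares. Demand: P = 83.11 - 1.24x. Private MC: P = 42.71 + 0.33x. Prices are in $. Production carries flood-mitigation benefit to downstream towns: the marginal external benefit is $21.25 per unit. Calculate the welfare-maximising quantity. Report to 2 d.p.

x* = 39.27

Social marginal cost = private MC − MEB = 21.46 + 0.33x.
Set SMC = demand: 21.46 + 0.33x = 83.11 - 1.24x → x* = 39.2675.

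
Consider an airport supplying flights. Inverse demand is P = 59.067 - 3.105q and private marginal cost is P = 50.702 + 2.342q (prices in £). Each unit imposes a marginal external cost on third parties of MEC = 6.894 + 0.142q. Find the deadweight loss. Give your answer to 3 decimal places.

Market equilibrium (private): 50.702 + 2.342q = 59.067 - 3.105q → q_m = 1.5357.
Social marginal cost = private MC + MEC = 57.596 + 2.484q.
Set SMC = demand: 57.596 + 2.484q = 59.067 - 3.105q → q* = 0.2632.
Height of the DWL triangle at q_m is SMC(q_m) − demand(q_m) = MEC(q_m) = 7.1121.
DWL = ½ × 1.2725 × 7.1121 = 4.5251.

DWL = £4.525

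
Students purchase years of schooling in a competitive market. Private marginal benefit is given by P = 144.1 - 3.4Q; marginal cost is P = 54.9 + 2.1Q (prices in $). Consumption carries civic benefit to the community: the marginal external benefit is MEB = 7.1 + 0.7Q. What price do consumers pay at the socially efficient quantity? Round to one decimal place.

Social marginal benefit = demand + MEB = 151.2 - 2.7Q.
Set SMB = MC: 151.2 - 2.7Q = 54.9 + 2.1Q → Q* = 20.0625.
Consumer price on the demand curve at Q*: 144.1 − 3.4×20.0625 = 75.8875.

P = $75.9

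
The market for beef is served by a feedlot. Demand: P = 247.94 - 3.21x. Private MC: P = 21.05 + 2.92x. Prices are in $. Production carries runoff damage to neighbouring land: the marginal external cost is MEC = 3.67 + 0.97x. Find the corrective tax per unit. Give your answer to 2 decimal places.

Social marginal cost = private MC + MEC = 24.72 + 3.89x.
Set SMC = demand: 24.72 + 3.89x = 247.94 - 3.21x → x* = 31.4394.
The Pigouvian tax equals MEC at x*: 3.67 + 0.97×31.4394 = 34.1662.

tax = $34.17 per unit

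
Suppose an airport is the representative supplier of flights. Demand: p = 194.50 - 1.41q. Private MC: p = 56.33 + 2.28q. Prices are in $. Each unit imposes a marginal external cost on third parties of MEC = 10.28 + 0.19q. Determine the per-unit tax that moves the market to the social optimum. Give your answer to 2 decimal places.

Social marginal cost = private MC + MEC = 66.61 + 2.47q.
Set SMC = demand: 66.61 + 2.47q = 194.50 - 1.41q → q* = 32.9613.
The Pigouvian tax equals MEC at q*: 10.28 + 0.19×32.9613 = 16.5426.

tax = $16.54 per unit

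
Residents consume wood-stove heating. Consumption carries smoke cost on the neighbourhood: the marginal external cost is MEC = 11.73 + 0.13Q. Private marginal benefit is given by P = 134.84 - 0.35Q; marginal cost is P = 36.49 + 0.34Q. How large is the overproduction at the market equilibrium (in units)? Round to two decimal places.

Market equilibrium (private): 36.49 + 0.34Q = 134.84 - 0.35Q → Q_m = 142.5362.
Social marginal benefit = demand − MEC = 123.11 - 0.48Q.
Set SMB = MC: 123.11 - 0.48Q = 36.49 + 0.34Q → Q* = 105.6341.
Gap = |142.5362 − 105.6341| = 36.9021.

36.90 units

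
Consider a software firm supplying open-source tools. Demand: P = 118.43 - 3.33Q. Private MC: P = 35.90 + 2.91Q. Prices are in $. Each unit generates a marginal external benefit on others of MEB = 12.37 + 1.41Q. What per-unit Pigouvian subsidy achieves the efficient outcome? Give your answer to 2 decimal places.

Social marginal cost = private MC − MEB = 23.53 + 1.50Q.
Set SMC = demand: 23.53 + 1.50Q = 118.43 - 3.33Q → Q* = 19.6480.
The Pigouvian subsidy equals MEB at Q*: 12.37 + 1.41×19.6480 = 40.0737.

subsidy = $40.07 per unit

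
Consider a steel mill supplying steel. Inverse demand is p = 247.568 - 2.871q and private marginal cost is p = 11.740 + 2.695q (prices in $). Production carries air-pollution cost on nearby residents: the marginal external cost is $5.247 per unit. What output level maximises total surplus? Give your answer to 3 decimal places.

Social marginal cost = private MC + MEC = 16.987 + 2.695q.
Set SMC = demand: 16.987 + 2.695q = 247.568 - 2.871q → q* = 41.4267.

q* = 41.427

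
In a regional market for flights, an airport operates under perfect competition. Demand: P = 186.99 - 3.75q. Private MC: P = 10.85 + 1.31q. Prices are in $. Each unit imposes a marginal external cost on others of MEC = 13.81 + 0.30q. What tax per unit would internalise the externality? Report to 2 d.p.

tax = $22.90 per unit

Social marginal cost = private MC + MEC = 24.66 + 1.61q.
Set SMC = demand: 24.66 + 1.61q = 186.99 - 3.75q → q* = 30.2854.
The Pigouvian tax equals MEC at q*: 13.81 + 0.30×30.2854 = 22.8956.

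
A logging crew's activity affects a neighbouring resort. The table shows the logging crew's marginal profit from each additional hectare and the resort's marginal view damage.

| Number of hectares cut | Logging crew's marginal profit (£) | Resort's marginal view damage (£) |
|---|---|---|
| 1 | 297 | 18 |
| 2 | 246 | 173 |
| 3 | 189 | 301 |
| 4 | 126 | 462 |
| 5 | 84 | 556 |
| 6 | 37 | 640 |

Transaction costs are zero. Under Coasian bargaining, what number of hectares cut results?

Bargaining reaches the level where marginal profit last exceeds marginal view damage.
That holds through level 2 (246 ≥ 173) but not at 3 (189 < 301).

2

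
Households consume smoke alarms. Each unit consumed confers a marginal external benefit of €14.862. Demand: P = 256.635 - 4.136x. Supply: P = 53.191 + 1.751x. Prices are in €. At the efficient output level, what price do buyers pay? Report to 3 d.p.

P = €103.261

Social marginal benefit = demand + MEB = 271.497 - 4.136x.
Set SMB = MC: 271.497 - 4.136x = 53.191 + 1.751x → x* = 37.0827.
Consumer price on the demand curve at x*: 256.635 − 4.136×37.0827 = 103.2610.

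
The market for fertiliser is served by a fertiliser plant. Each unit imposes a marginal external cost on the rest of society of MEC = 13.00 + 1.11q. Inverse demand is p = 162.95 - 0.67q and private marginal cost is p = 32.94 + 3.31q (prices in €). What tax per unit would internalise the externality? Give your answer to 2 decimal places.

tax = €38.52 per unit

Social marginal cost = private MC + MEC = 45.94 + 4.42q.
Set SMC = demand: 45.94 + 4.42q = 162.95 - 0.67q → q* = 22.9882.
The Pigouvian tax equals MEC at q*: 13.00 + 1.11×22.9882 = 38.5169.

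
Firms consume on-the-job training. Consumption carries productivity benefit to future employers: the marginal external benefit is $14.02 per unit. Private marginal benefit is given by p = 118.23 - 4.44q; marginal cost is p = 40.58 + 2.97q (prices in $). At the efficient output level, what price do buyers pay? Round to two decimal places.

Social marginal benefit = demand + MEB = 132.25 - 4.44q.
Set SMB = MC: 132.25 - 4.44q = 40.58 + 2.97q → q* = 12.3711.
Consumer price on the demand curve at q*: 118.23 − 4.44×12.3711 = 63.3023.

P = $63.30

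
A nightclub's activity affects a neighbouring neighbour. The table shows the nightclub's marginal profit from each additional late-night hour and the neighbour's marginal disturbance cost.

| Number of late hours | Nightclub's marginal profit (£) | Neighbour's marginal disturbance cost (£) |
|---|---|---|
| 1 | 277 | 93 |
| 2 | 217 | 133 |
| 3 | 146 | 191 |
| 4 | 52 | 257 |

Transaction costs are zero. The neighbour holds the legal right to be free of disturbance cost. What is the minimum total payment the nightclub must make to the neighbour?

£226

Efficient level: marginal profit ≥ marginal disturbance cost through level 2, so k* = 2.
With the neighbour holding the right, the nightclub must at least compensate total damage at k*: 93 + 133 = 226.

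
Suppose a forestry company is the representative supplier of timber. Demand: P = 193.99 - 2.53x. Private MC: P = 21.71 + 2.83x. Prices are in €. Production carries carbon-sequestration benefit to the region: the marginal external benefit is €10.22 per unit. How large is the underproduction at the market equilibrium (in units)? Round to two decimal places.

1.91 units

Market equilibrium (private): 21.71 + 2.83x = 193.99 - 2.53x → x_m = 32.1418.
Social marginal cost = private MC − MEB = 11.49 + 2.83x.
Set SMC = demand: 11.49 + 2.83x = 193.99 - 2.53x → x* = 34.0485.
Gap = |32.1418 − 34.0485| = 1.9067.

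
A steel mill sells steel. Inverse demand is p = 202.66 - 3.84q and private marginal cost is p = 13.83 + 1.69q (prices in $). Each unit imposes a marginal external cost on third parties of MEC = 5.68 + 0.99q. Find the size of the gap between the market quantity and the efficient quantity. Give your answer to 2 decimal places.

6.06 units

Market equilibrium (private): 13.83 + 1.69q = 202.66 - 3.84q → q_m = 34.1465.
Social marginal cost = private MC + MEC = 19.51 + 2.68q.
Set SMC = demand: 19.51 + 2.68q = 202.66 - 3.84q → q* = 28.0905.
Gap = |34.1465 − 28.0905| = 6.0560.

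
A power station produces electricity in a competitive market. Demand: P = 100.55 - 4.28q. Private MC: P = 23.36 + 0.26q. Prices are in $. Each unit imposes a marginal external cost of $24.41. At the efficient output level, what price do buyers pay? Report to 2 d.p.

P = $50.79

Social marginal cost = private MC + MEC = 47.77 + 0.26q.
Set SMC = demand: 47.77 + 0.26q = 100.55 - 4.28q → q* = 11.6256.
Consumer price on the demand curve at q*: 100.55 − 4.28×11.6256 = 50.7924.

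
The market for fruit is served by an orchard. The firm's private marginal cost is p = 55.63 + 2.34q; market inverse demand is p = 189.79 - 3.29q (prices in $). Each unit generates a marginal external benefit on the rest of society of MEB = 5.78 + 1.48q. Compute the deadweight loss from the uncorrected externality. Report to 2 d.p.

DWL = $203.00

Market equilibrium (private): 55.63 + 2.34q = 189.79 - 3.29q → q_m = 23.8295.
Social marginal cost = private MC − MEB = 49.85 + 0.86q.
Set SMC = demand: 49.85 + 0.86q = 189.79 - 3.29q → q* = 33.7205.
Between q* and q_m the wedge demand − SMC runs linearly from 0 to MEB(q_m), so the loss is a triangle.
DWL = ½ × 9.8910 × 41.0476 = 203.0009.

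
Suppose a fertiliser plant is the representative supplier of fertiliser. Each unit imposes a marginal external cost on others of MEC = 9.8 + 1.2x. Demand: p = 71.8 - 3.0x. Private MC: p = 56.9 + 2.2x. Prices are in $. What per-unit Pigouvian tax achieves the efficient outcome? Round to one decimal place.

tax = $10.8 per unit

Social marginal cost = private MC + MEC = 66.7 + 3.4x.
Set SMC = demand: 66.7 + 3.4x = 71.8 - 3.0x → x* = 0.7969.
The Pigouvian tax equals MEC at x*: 9.8 + 1.2×0.7969 = 10.7563.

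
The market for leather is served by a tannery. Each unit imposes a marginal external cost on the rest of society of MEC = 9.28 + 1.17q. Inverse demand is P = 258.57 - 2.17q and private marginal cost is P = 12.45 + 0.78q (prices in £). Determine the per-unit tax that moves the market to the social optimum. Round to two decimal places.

Social marginal cost = private MC + MEC = 21.73 + 1.95q.
Set SMC = demand: 21.73 + 1.95q = 258.57 - 2.17q → q* = 57.4854.
The Pigouvian tax equals MEC at q*: 9.28 + 1.17×57.4854 = 76.5379.

tax = £76.54 per unit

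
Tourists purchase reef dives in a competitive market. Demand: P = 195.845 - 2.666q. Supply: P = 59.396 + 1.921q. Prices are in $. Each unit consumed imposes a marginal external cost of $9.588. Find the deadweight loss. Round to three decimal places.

Market equilibrium (private): 59.396 + 1.921q = 195.845 - 2.666q → q_m = 29.7469.
Social marginal benefit = demand − MEC = 186.257 - 2.666q.
Set SMB = MC: 186.257 - 2.666q = 59.396 + 1.921q → q* = 27.6566.
Height of the DWL triangle at q_m is MC(q_m) − SMB(q_m) = MEC(q_m) = 9.5880.
DWL = ½ × 2.0903 × 9.5880 = 10.0209.

DWL = $10.021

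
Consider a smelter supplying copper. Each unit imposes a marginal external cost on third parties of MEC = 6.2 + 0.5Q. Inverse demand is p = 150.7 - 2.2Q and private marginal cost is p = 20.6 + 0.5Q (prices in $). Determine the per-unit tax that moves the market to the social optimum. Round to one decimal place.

Social marginal cost = private MC + MEC = 26.8 + Q.
Set SMC = demand: 26.8 + Q = 150.7 - 2.2Q → Q* = 38.7188.
The Pigouvian tax equals MEC at Q*: 6.2 + 0.5×38.7188 = 25.5594.

tax = $25.6 per unit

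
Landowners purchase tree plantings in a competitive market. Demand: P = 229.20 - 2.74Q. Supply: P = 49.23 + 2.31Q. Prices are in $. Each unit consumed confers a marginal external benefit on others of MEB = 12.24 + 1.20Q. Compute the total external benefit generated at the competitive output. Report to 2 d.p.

Market equilibrium (private): 49.23 + 2.31Q = 229.20 - 2.74Q → Q_m = 35.6376.
Total external benefit = ∫₀^{Q_m} (12.24 + 1.20Q) dQ = 12.24×35.6376 + ½×1.20×35.6376² = 1198.2273.

$1198.23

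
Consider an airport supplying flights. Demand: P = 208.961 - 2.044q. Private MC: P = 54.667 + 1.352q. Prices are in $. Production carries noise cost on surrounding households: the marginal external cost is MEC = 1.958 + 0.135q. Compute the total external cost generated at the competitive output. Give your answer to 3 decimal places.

Market equilibrium (private): 54.667 + 1.352q = 208.961 - 2.044q → q_m = 45.4340.
Total external cost = ∫₀^{q_m} (1.958 + 0.135q) dq = 1.958×45.4340 + ½×0.135×45.4340² = 228.2965.

$228.297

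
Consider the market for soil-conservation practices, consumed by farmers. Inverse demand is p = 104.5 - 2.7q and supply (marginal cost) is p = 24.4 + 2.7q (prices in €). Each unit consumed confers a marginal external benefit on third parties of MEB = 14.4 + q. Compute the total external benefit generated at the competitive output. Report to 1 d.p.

Market equilibrium (private): 24.4 + 2.7q = 104.5 - 2.7q → q_m = 14.8333.
Total external benefit = ∫₀^{q_m} (14.4 + 1.0q) dq = 14.4×14.8333 + ½×1.0×14.8333² = 323.6129.

€323.6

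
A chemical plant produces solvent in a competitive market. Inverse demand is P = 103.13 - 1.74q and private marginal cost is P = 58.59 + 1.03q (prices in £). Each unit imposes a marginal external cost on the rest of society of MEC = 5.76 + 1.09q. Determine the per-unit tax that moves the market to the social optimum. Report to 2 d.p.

Social marginal cost = private MC + MEC = 64.35 + 2.12q.
Set SMC = demand: 64.35 + 2.12q = 103.13 - 1.74q → q* = 10.0466.
The Pigouvian tax equals MEC at q*: 5.76 + 1.09×10.0466 = 16.7108.

tax = £16.71 per unit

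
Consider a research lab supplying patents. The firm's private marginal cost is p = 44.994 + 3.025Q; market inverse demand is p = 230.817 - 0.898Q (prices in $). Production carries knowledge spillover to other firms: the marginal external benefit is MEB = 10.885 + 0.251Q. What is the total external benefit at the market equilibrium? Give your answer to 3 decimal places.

Market equilibrium (private): 44.994 + 3.025Q = 230.817 - 0.898Q → Q_m = 47.3676.
Total external benefit = ∫₀^{Q_m} (10.885 + 0.251Q) dQ = 10.885×47.3676 + ½×0.251×47.3676² = 797.1794.

$797.179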